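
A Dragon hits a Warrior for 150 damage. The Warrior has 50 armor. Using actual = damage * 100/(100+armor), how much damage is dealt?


actual = 150 * 100 / (100 + 50)
= 150 * 100 / 150
= 15000 / 150
= 100.00

100.00 damage


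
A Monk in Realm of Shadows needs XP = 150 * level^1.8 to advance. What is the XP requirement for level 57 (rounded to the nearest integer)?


XP = 150 * level^1.8
Substitute level = 57:
XP = 150 * 57^1.8
= 150 * 1447.3539
= 217103

217103 XP


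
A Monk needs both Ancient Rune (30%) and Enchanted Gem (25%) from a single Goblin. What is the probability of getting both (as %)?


For independent events, P(both) = P(A) * P(B)
= 30% * 25%
= 750 / 100 %
= 7.5%

7.5%


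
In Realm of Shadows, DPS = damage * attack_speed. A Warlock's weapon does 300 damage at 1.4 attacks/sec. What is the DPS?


DPS = damage * attack_speed
= 300 * 1.4
= 420.0

420.0 DPS


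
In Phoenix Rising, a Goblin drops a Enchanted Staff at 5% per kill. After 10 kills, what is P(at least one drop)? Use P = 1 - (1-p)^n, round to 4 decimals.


P(at least one) = 1 - P(none) = 1 - (1-p)^n
p = 5/100 = 0.05
1 - p = 0.95
(1 - p)^10 = 0.95^10 = 0.598737
P(at least one) = 1 - 0.598737 = 0.4013

0.4013


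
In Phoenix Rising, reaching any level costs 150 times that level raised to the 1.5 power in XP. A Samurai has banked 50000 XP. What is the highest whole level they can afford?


XP = 150 * level^1.5, so level = (XP / 150)^(1/1.5)
= (50000 / 150)^(1/1.5)
= 333.3333^0.6667
= 48.075
Floor: level = 48

level 48


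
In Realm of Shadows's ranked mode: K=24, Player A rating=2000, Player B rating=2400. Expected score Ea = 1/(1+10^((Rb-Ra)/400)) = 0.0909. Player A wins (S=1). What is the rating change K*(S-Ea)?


Elo update: delta = K * (S - Ea), where S = 1 (wins)
S - Ea = 1 - 0.0909 = 0.9091
Rating change = 24 * 0.9091
= 21.82

21.82 rating points


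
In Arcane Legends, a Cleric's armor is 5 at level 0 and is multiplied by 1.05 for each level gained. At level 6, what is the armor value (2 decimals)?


value = base * growth^level
= 5 * 1.05^6
= 5 * 1.340096
= 6.70

6.70 armor


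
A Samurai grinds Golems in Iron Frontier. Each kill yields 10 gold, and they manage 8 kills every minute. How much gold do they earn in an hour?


Gold per minute = 10 * 8 = 80
Gold per hour = 80 * 60 = 4800

4800 gold/hour


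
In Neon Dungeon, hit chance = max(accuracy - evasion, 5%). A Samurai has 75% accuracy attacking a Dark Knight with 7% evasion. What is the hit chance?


accuracy - evasion = 75 - 7 = 68
Apply floor: max(68, 5) = 68
Hit chance = 68%

68%


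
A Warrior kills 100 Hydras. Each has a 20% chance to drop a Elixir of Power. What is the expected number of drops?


Expected drops = kills * (drop_rate / 100)
= 100 * (20 / 100)
= 100 * 0.2
= 20.0

20.0 drops


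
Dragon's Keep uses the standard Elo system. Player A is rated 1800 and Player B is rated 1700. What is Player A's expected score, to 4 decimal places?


Elo expected score: Ea = 1/(1 + 10^((Rb-Ra)/400))
Rb - Ra = 1700 - 1800 = -100
(Rb-Ra)/400 = -100/400 = -0.25
10^-0.25 = 0.562341
Ea = 1/(1 + 0.562341) = 1/1.562341 = 0.6401

0.6401


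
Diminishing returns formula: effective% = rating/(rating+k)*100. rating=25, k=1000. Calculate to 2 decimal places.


effective% = rating / (rating + k) * 100
= 25 / (25 + 1000) * 100
= 25 / 1025 * 100
= 0.02439 * 100
= 2.44%

2.44%


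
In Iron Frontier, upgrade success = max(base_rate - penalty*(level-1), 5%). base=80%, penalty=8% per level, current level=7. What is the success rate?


raw_rate = 80 - 8 * (7 - 1)
= 80 - 8 * 6
= 80 - 48
= 32
Apply floor: max(32, 5) = 32%

32%


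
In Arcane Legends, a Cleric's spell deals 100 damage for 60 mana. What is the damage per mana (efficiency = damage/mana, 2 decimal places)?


Efficiency = damage / mana
= 100 / 60
= 1.67

1.67 dmg/mana


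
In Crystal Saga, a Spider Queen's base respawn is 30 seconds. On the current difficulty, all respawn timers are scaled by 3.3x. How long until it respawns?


Respawn time = base * multiplier
= 30 * 3.3
= 99.0 seconds

99.0 seconds


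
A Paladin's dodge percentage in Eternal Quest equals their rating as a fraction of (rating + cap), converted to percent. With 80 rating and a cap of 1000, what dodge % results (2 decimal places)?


dodge% = 80 / (80 + 1000) * 100
= 80 / 1080 * 100
= 0.074074 * 100
= 7.41%

7.41%


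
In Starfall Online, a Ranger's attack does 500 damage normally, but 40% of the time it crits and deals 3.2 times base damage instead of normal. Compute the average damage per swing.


E[dmg] = base * (1 + crit_chance * (crit_mult - 1))
cc as decimal = 40/100 = 0.4
cm - 1 = 3.2 - 1 = 2.2
Bonus factor = 0.4 * 2.2 = 0.88
Total multiplier = 1 + 0.88 = 1.88
Expected damage = 500 * 1.88 = 940.00

940.00 damage


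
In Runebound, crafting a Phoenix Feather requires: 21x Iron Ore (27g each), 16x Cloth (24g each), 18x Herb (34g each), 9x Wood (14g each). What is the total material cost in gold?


Cost breakdown:
  Iron Ore: 21 * 27 = 567
  Cloth: 16 * 24 = 384
  Herb: 18 * 34 = 612
  Wood: 9 * 14 = 126
Total = 567 + 384 + 612 + 126 = 1689

1689 gold


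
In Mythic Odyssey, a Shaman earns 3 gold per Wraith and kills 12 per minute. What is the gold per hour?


Gold per minute = 3 * 12 = 36
Gold per hour = 36 * 60 = 2160

2160 gold/hour


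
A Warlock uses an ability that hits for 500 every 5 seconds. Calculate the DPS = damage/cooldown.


DPS = damage / cooldown
= 500 / 5
= 100.00

100.00 DPS


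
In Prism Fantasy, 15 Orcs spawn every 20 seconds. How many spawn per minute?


Spawns per minute = count * (60 / interval)
= 15 * (60 / 20)
= 15 * 3.0
= 45.0

45.0 per minute


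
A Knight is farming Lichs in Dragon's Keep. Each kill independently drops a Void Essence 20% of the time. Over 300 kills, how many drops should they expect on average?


Expected drops = kills * (drop_rate / 100)
= 300 * (20 / 100)
= 300 * 0.2
= 60.0

60.0 drops


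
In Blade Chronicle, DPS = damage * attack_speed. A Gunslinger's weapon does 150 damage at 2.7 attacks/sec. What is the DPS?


DPS = damage * attack_speed
= 150 * 2.7
= 405.0

405.0 DPS


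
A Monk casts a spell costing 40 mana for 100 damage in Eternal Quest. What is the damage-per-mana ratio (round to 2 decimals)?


Efficiency = damage / mana
= 100 / 40
= 2.50

2.50 dmg/mana


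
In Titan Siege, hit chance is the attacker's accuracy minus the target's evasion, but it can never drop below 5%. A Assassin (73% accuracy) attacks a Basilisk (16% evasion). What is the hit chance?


accuracy - evasion = 73 - 16 = 57
Apply floor: max(57, 5) = 57
Hit chance = 57%

57%


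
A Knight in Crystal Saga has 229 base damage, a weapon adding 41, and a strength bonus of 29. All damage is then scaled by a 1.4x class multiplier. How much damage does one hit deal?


Sum base + weapon + str = 229 + 41 + 29 = 299
Multiply by 1.4:
299 * 1.4 = 418.6

418.6 damage


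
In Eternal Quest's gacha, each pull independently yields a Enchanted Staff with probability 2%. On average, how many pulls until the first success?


Expected pulls for a geometric distribution = 1/p = 100 / rate%
= 100 / 2
= 50.0

50.0 pulls


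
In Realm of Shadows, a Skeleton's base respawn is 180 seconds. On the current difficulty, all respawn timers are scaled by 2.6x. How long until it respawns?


Respawn time = base * multiplier
= 180 * 2.6
= 468.0 seconds

468.0 seconds


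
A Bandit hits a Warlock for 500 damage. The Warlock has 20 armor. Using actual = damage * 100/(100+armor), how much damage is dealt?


actual = 500 * 100 / (100 + 20)
= 500 * 100 / 120
= 50000 / 120
= 416.67

416.67 damage


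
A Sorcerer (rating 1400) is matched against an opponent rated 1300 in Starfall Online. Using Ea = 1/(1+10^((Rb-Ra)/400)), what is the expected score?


Elo expected score: Ea = 1/(1 + 10^((Rb-Ra)/400))
Rb - Ra = 1300 - 1400 = -100
(Rb-Ra)/400 = -100/400 = -0.25
10^-0.25 = 0.562341
Ea = 1/(1 + 0.562341) = 1/1.562341 = 0.6401

0.6401


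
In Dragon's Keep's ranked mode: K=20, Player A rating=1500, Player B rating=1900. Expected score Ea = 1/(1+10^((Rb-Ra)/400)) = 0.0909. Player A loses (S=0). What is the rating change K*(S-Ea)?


Elo update: delta = K * (S - Ea), where S = 0 (loses)
S - Ea = 0 - 0.0909 = -0.0909
Rating change = 20 * -0.0909
= -1.82

-1.82 rating points


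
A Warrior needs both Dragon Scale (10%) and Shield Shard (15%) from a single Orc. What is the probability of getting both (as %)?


For independent events, P(both) = P(A) * P(B)
= 10% * 15%
= 150 / 100 %
= 1.5%

1.5%


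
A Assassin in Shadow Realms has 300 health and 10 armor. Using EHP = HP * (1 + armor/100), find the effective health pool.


EHP = 300 * (1 + 10/100)
= 300 * (1 + 0.1)
= 300 * 1.1
= 330.0

330.0 EHP


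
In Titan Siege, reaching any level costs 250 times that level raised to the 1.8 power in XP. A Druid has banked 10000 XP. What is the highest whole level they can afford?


XP = 250 * level^1.8, so level = (XP / 250)^(1/1.8)
= (10000 / 250)^(1/1.8)
= 40.0^0.5556
= 7.7631
Floor: level = 7

level 7


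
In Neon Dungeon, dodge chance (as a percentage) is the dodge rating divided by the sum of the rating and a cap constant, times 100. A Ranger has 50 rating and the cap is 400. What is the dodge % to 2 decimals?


dodge% = 50 / (50 + 400) * 100
= 50 / 450 * 100
= 0.111111 * 100
= 11.11%

11.11%


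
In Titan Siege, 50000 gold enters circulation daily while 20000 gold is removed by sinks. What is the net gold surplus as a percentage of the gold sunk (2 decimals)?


Net gold = 50000 - 20000 = 30000
Inflation rate = net / sunk * 100 = 30000 / 20000 * 100
= 1.5 * 100
= 150.00%

150.00%


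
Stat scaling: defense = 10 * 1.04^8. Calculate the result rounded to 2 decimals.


value = base * growth^level
= 10 * 1.04^8
= 10 * 1.368569
= 13.69

13.69 defense


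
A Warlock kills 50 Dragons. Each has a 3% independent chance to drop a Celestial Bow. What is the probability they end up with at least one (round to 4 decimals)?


P(at least one) = 1 - P(none) = 1 - (1-p)^n
p = 3/100 = 0.03
1 - p = 0.97
(1 - p)^50 = 0.97^50 = 0.218065
P(at least one) = 1 - 0.218065 = 0.7819

0.7819


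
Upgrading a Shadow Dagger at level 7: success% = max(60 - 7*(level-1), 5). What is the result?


raw_rate = 60 - 7 * (7 - 1)
= 60 - 7 * 6
= 60 - 42
= 18
Apply floor: max(18, 5) = 18%

18%


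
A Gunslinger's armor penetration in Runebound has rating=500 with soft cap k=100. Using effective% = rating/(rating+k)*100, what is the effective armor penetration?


effective% = rating / (rating + k) * 100
= 500 / (500 + 100) * 100
= 500 / 600 * 100
= 0.833333 * 100
= 83.33%

83.33%


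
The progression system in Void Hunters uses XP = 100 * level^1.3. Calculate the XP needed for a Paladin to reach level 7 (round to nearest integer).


XP = 100 * level^1.3
Substitute level = 7:
XP = 100 * 7^1.3
= 100 * 12.5495
= 1255

1255 XP


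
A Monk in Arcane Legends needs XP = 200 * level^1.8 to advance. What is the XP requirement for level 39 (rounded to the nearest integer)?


XP = 200 * level^1.8
Substitute level = 39:
XP = 200 * 39^1.8
= 200 * 730.9982
= 146200

146200 XP


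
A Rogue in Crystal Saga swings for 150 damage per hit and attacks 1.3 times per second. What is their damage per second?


DPS = damage * attack_speed
= 150 * 1.3
= 195.0

195.0 DPS


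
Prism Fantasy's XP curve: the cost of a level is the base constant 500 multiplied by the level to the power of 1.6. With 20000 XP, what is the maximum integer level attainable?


XP = 500 * level^1.6, so level = (XP / 500)^(1/1.6)
= (20000 / 500)^(1/1.6)
= 40.0^0.625
= 10.0297
Floor: level = 10

level 10


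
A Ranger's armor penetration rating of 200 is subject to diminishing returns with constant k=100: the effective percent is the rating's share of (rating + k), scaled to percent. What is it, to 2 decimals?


effective% = rating / (rating + k) * 100
= 200 / (200 + 100) * 100
= 200 / 300 * 100
= 0.666667 * 100
= 66.67%

66.67%


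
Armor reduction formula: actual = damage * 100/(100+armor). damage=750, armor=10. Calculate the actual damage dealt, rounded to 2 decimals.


actual = 750 * 100 / (100 + 10)
= 750 * 100 / 110
= 75000 / 110
= 681.82

681.82 damage


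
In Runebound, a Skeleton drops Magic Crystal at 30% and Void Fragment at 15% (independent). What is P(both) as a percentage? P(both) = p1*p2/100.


For independent events, P(both) = P(A) * P(B)
= 30% * 15%
= 450 / 100 %
= 4.5%

4.5%


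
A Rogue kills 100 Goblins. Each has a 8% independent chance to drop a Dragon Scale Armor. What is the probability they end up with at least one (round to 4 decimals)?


P(at least one) = 1 - P(none) = 1 - (1-p)^n
p = 8/100 = 0.08
1 - p = 0.92
(1 - p)^100 = 0.92^100 = 0.000239
P(at least one) = 1 - 0.000239 = 0.9998

0.9998


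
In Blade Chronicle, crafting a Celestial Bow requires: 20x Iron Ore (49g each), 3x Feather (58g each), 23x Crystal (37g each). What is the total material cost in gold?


Cost breakdown:
  Iron Ore: 20 * 49 = 980
  Feather: 3 * 58 = 174
  Crystal: 23 * 37 = 851
Total = 980 + 174 + 851 = 2005

2005 gold


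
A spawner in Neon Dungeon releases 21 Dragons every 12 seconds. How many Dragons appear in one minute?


Spawns per minute = count * (60 / interval)
= 21 * (60 / 12)
= 21 * 5.0
= 105.0

105.0 per minute


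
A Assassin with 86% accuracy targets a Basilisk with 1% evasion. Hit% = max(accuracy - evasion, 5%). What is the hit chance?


accuracy - evasion = 86 - 1 = 85
Apply floor: max(85, 5) = 85
Hit chance = 85%

85%


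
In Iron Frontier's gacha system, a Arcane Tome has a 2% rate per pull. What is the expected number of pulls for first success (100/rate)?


Expected pulls for a geometric distribution = 1/p = 100 / rate%
= 100 / 2
= 50.0

50.0 pulls


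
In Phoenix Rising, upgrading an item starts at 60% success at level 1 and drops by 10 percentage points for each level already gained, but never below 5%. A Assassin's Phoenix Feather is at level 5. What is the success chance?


raw_rate = 60 - 10 * (5 - 1)
= 60 - 10 * 4
= 60 - 40
= 20
Apply floor: max(20, 5) = 20%

20%


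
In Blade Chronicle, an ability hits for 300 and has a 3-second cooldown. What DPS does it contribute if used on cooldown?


DPS = damage / cooldown
= 300 / 3
= 100.00

100.00 DPS


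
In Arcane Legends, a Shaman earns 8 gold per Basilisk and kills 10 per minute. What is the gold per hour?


Gold per minute = 8 * 10 = 80
Gold per hour = 80 * 60 = 4800

4800 gold/hour


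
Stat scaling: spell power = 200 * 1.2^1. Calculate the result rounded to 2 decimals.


value = base * growth^level
= 200 * 1.2^1
= 200 * 1.2
= 240.00

240.00 spell power


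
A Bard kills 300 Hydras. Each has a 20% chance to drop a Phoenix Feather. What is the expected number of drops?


Expected drops = kills * (drop_rate / 100)
= 300 * (20 / 100)
= 300 * 0.2
= 60.0

60.0 drops


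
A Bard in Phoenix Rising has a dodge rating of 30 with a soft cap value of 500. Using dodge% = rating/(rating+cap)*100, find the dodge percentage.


dodge% = 30 / (30 + 500) * 100
= 30 / 530 * 100
= 0.056604 * 100
= 5.66%

5.66%


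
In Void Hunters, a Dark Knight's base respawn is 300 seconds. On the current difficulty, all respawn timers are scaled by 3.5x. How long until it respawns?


Respawn time = base * multiplier
= 300 * 3.5
= 1050.0 seconds

1050.0 seconds


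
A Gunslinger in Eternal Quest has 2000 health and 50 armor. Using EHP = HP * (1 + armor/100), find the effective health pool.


EHP = 2000 * (1 + 50/100)
= 2000 * (1 + 0.5)
= 2000 * 1.5
= 3000.0

3000.0 EHP


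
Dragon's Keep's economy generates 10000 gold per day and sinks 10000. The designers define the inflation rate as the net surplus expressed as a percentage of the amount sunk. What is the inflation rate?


Net gold = 10000 - 10000 = 0
Inflation rate = net / sunk * 100 = 0 / 10000 * 100
= 0.0 * 100
= 0.00%

0.00%


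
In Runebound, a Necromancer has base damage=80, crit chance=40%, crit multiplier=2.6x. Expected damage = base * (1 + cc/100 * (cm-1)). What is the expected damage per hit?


E[dmg] = base * (1 + crit_chance * (crit_mult - 1))
cc as decimal = 40/100 = 0.4
cm - 1 = 2.6 - 1 = 1.6
Bonus factor = 0.4 * 1.6 = 0.64
Total multiplier = 1 + 0.64 = 1.64
Expected damage = 80 * 1.64 = 131.20

131.20 damage


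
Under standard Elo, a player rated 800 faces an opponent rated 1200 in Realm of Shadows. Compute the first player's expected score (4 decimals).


Elo expected score: Ea = 1/(1 + 10^((Rb-Ra)/400))
Rb - Ra = 1200 - 800 = 400
(Rb-Ra)/400 = 400/400 = 1.0
10^1.0 = 10.0
Ea = 1/(1 + 10.0) = 1/11.0 = 0.0909

0.0909


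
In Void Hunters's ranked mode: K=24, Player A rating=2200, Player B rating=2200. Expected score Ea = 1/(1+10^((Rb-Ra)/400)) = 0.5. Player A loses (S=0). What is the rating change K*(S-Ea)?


Elo update: delta = K * (S - Ea), where S = 0 (loses)
S - Ea = 0 - 0.5 = -0.5
Rating change = 24 * -0.5
= -12.00

-12.00 rating points


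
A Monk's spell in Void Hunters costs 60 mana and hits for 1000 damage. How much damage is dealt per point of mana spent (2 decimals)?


Efficiency = damage / mana
= 1000 / 60
= 16.67

16.67 dmg/mana


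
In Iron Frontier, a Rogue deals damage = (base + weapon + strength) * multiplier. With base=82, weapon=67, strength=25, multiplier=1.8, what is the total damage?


Sum base + weapon + str = 82 + 67 + 25 = 174
Multiply by 1.8:
174 * 1.8 = 313.2

313.2 damage


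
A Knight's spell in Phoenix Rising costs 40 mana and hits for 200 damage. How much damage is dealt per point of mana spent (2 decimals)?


Efficiency = damage / mana
= 200 / 40
= 5.00

5.00 dmg/mana


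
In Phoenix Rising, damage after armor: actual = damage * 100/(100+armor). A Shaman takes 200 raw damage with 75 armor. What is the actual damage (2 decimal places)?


actual = 200 * 100 / (100 + 75)
= 200 * 100 / 175
= 20000 / 175
= 114.29

114.29 damage


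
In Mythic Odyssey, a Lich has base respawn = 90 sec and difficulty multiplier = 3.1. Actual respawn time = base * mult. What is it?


Respawn time = base * multiplier
= 90 * 3.1
= 279.0 seconds

279.0 seconds


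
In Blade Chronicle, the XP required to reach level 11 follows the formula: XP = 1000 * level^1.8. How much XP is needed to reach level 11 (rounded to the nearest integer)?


XP = 1000 * level^1.8
Substitute level = 11:
XP = 1000 * 11^1.8
= 1000 * 74.9043
= 74904

74904 XP


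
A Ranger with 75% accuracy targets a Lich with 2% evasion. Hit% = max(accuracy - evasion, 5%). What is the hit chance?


accuracy - evasion = 75 - 2 = 73
Apply floor: max(73, 5) = 73
Hit chance = 73%

73%


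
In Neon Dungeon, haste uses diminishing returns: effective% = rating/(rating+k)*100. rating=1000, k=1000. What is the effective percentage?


effective% = rating / (rating + k) * 100
= 1000 / (1000 + 1000) * 100
= 1000 / 2000 * 100
= 0.5 * 100
= 50.00%

50.00%


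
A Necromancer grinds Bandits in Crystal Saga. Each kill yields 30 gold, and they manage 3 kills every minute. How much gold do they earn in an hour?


Gold per minute = 30 * 3 = 90
Gold per hour = 90 * 60 = 5400

5400 gold/hour


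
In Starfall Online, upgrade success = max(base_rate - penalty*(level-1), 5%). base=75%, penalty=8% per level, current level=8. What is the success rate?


raw_rate = 75 - 8 * (8 - 1)
= 75 - 8 * 7
= 75 - 56
= 19
Apply floor: max(19, 5) = 19%

19%


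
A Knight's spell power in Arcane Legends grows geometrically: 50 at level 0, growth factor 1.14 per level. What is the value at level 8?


value = base * growth^level
= 50 * 1.14^8
= 50 * 2.852586
= 142.63

142.63 spell power


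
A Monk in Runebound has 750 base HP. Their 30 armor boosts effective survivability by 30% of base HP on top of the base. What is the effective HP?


EHP = 750 * (1 + 30/100)
= 750 * (1 + 0.3)
= 750 * 1.3
= 975.0

975.0 EHP


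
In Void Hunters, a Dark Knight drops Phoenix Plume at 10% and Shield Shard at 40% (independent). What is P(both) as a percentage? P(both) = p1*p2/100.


For independent events, P(both) = P(A) * P(B)
= 10% * 40%
= 400 / 100 %
= 4.0%

4.0%


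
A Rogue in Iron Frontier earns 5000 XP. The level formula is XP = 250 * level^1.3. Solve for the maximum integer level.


XP = 250 * level^1.3, so level = (XP / 250)^(1/1.3)
= (5000 / 250)^(1/1.3)
= 20.0^0.7692
= 10.0183
Floor: level = 10

level 10


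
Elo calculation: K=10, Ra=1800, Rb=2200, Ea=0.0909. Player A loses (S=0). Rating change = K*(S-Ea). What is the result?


Elo update: delta = K * (S - Ea), where S = 0 (loses)
S - Ea = 0 - 0.0909 = -0.0909
Rating change = 10 * -0.0909
= -0.91

-0.91 rating points


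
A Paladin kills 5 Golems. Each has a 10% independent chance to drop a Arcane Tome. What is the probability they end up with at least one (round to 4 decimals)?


P(at least one) = 1 - P(none) = 1 - (1-p)^n
p = 10/100 = 0.1
1 - p = 0.9
(1 - p)^5 = 0.9^5 = 0.590490
P(at least one) = 1 - 0.590490 = 0.4095

0.4095


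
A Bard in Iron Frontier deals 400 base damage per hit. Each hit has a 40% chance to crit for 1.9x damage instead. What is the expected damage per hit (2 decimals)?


E[dmg] = base * (1 + crit_chance * (crit_mult - 1))
cc as decimal = 40/100 = 0.4
cm - 1 = 1.9 - 1 = 0.9
Bonus factor = 0.4 * 0.9 = 0.36
Total multiplier = 1 + 0.36 = 1.36
Expected damage = 400 * 1.36 = 544.00

544.00 damage


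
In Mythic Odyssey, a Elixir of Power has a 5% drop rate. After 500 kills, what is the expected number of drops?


Expected drops = kills * (drop_rate / 100)
= 500 * (5 / 100)
= 500 * 0.05
= 25.0

25.0 drops


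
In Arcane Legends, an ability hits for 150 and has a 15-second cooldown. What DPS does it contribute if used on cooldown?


DPS = damage / cooldown
= 150 / 15
= 10.00

10.00 DPS


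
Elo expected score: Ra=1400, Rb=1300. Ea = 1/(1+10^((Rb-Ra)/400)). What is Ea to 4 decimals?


Elo expected score: Ea = 1/(1 + 10^((Rb-Ra)/400))
Rb - Ra = 1300 - 1400 = -100
(Rb-Ra)/400 = -100/400 = -0.25
10^-0.25 = 0.562341
Ea = 1/(1 + 0.562341) = 1/1.562341 = 0.6401

0.6401


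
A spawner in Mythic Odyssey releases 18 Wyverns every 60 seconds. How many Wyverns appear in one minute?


Spawns per minute = count * (60 / interval)
= 18 * (60 / 60)
= 18 * 1.0
= 18.0

18.0 per minute


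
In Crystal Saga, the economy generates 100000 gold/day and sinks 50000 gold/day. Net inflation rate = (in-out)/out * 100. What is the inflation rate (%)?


Net gold = 100000 - 50000 = 50000
Inflation rate = net / sunk * 100 = 50000 / 50000 * 100
= 1.0 * 100
= 100.00%

100.00%


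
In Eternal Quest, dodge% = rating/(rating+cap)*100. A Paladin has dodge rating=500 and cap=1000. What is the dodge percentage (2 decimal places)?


dodge% = 500 / (500 + 1000) * 100
= 500 / 1500 * 100
= 0.333333 * 100
= 33.33%

33.33%


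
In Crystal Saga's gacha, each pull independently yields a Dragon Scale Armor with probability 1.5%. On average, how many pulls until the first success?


Expected pulls for a geometric distribution = 1/p = 100 / rate%
= 100 / 1.5
= 66.67

66.67 pulls


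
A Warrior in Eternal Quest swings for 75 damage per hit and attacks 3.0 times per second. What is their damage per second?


DPS = damage * attack_speed
= 75 * 3.0
= 225.0

225.0 DPS


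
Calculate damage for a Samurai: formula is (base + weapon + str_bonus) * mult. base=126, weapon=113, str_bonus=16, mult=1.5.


Sum base + weapon + str = 126 + 113 + 16 = 255
Multiply by 1.5:
255 * 1.5 = 382.5

382.5 damage


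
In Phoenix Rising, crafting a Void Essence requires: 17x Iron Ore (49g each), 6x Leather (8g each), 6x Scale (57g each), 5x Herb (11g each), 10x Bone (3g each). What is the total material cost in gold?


Cost breakdown:
  Iron Ore: 17 * 49 = 833
  Leather: 6 * 8 = 48
  Scale: 6 * 57 = 342
  Herb: 5 * 11 = 55
  Bone: 10 * 3 = 30
Total = 833 + 48 + 342 + 55 + 30 = 1308

1308 gold


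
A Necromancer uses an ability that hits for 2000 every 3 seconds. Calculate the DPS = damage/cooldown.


DPS = damage / cooldown
= 2000 / 3
= 666.67

666.67 DPS


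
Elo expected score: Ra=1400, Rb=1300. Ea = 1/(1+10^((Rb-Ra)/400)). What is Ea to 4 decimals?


Elo expected score: Ea = 1/(1 + 10^((Rb-Ra)/400))
Rb - Ra = 1300 - 1400 = -100
(Rb-Ra)/400 = -100/400 = -0.25
10^-0.25 = 0.562341
Ea = 1/(1 + 0.562341) = 1/1.562341 = 0.6401

0.6401


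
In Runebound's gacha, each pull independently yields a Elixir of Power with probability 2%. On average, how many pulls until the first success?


Expected pulls for a geometric distribution = 1/p = 100 / rate%
= 100 / 2
= 50.0

50.0 pulls


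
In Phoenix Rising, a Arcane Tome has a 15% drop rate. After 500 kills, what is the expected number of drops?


Expected drops = kills * (drop_rate / 100)
= 500 * (15 / 100)
= 500 * 0.15
= 75.0

75.0 drops


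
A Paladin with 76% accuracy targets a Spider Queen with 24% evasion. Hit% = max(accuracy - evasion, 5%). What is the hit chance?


accuracy - evasion = 76 - 24 = 52
Apply floor: max(52, 5) = 52
Hit chance = 52%

52%


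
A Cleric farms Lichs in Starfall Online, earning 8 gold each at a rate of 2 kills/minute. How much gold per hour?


Gold per minute = 8 * 2 = 16
Gold per hour = 16 * 60 = 960

960 gold/hour


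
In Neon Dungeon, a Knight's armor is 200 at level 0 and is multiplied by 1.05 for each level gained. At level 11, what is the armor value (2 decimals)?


value = base * growth^level
= 200 * 1.05^11
= 200 * 1.710339
= 342.07

342.07 armor


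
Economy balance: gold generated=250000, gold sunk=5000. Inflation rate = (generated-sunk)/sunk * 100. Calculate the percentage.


Net gold = 250000 - 5000 = 245000
Inflation rate = net / sunk * 100 = 245000 / 5000 * 100
= 49.0 * 100
= 4900.00%

4900.00%


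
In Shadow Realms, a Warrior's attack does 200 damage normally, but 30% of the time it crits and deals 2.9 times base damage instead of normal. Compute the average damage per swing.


E[dmg] = base * (1 + crit_chance * (crit_mult - 1))
cc as decimal = 30/100 = 0.3
cm - 1 = 2.9 - 1 = 1.9
Bonus factor = 0.3 * 1.9 = 0.57
Total multiplier = 1 + 0.57 = 1.57
Expected damage = 200 * 1.57 = 314.00

314.00 damage


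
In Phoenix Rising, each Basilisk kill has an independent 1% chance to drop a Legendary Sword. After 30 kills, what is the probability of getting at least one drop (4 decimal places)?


P(at least one) = 1 - P(none) = 1 - (1-p)^n
p = 1/100 = 0.01
1 - p = 0.99
(1 - p)^30 = 0.99^30 = 0.739700
P(at least one) = 1 - 0.739700 = 0.2603

0.2603


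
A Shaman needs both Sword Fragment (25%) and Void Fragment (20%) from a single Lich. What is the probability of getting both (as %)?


For independent events, P(both) = P(A) * P(B)
= 25% * 20%
= 500 / 100 %
= 5.0%

5.0%


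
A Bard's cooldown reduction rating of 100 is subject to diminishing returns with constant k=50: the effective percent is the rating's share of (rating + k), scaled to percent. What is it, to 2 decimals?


effective% = rating / (rating + k) * 100
= 100 / (100 + 50) * 100
= 100 / 150 * 100
= 0.666667 * 100
= 66.67%

66.67%


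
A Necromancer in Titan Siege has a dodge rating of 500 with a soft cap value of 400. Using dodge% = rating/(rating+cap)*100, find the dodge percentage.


dodge% = 500 / (500 + 400) * 100
= 500 / 900 * 100
= 0.555556 * 100
= 55.56%

55.56%


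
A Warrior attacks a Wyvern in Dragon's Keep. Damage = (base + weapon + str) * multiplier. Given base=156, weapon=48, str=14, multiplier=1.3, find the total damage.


Sum base + weapon + str = 156 + 48 + 14 = 218
Multiply by 1.3:
218 * 1.3 = 283.4

283.4 damage


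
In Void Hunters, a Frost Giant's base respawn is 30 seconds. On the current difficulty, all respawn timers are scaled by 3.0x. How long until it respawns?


Respawn time = base * multiplier
= 30 * 3.0
= 90.0 seconds

90.0 seconds


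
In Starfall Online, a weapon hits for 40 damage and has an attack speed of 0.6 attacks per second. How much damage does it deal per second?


DPS = damage * attack_speed
= 40 * 0.6
= 24.0

24.0 DPS


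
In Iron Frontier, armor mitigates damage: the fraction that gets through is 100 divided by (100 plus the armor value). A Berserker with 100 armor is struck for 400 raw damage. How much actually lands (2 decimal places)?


actual = 400 * 100 / (100 + 100)
= 400 * 100 / 200
= 40000 / 200
= 200.00

200.00 damage


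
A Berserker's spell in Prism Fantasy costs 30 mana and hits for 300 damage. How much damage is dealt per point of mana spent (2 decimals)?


Efficiency = damage / mana
= 300 / 30
= 10.00

10.00 dmg/mana


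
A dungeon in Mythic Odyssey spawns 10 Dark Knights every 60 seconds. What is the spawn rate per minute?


Spawns per minute = count * (60 / interval)
= 10 * (60 / 60)
= 10 * 1.0
= 10.0

10.0 per minute


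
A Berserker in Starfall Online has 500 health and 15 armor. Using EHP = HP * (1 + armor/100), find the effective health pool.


EHP = 500 * (1 + 15/100)
= 500 * (1 + 0.15)
= 500 * 1.15
= 575.0

575.0 EHP


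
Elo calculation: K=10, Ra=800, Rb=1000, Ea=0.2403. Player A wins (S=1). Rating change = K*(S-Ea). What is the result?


Elo update: delta = K * (S - Ea), where S = 1 (wins)
S - Ea = 1 - 0.2403 = 0.7597
Rating change = 10 * 0.7597
= 7.60

7.60 rating points


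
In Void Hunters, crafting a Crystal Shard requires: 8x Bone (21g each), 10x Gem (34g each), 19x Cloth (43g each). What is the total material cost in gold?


Cost breakdown:
  Bone: 8 * 21 = 168
  Gem: 10 * 34 = 340
  Cloth: 19 * 43 = 817
Total = 168 + 340 + 817 = 1325

1325 gold


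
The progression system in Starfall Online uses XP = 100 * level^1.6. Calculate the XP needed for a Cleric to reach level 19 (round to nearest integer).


XP = 100 * level^1.6
Substitute level = 19:
XP = 100 * 19^1.6
= 100 * 111.1746
= 11117

11117 XP


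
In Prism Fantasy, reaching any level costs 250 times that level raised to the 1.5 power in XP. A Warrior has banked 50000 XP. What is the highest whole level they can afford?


XP = 250 * level^1.5, so level = (XP / 250)^(1/1.5)
= (50000 / 250)^(1/1.5)
= 200.0^0.6667
= 34.1995
Floor: level = 34

level 34


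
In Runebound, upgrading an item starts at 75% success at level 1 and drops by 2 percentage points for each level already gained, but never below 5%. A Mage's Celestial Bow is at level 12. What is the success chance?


raw_rate = 75 - 2 * (12 - 1)
= 75 - 2 * 11
= 75 - 22
= 53
Apply floor: max(53, 5) = 53%

53%


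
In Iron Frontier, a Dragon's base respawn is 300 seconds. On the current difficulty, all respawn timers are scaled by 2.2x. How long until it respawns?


Respawn time = base * multiplier
= 300 * 2.2
= 660.0 seconds

660.0 seconds


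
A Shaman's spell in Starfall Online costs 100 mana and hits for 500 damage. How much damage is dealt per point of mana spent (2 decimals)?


Efficiency = damage / mana
= 500 / 100
= 5.00

5.00 dmg/mana


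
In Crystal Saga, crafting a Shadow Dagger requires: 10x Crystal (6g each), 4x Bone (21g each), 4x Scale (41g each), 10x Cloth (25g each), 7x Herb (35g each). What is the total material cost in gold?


Cost breakdown:
  Crystal: 10 * 6 = 60
  Bone: 4 * 21 = 84
  Scale: 4 * 41 = 164
  Cloth: 10 * 25 = 250
  Herb: 7 * 35 = 245
Total = 60 + 84 + 164 + 250 + 245 = 803

803 gold


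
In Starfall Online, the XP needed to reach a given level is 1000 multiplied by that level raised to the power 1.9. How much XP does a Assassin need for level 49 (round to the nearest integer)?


XP = 1000 * level^1.9
Substitute level = 49:
XP = 1000 * 49^1.9
= 1000 * 1626.9438
= 1626944

1626944 XP


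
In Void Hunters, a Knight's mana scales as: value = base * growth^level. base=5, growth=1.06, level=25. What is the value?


value = base * growth^level
= 5 * 1.06^25
= 5 * 4.291871
= 21.46

21.46 mana


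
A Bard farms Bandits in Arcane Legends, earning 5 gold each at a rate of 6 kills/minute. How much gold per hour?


Gold per minute = 5 * 6 = 30
Gold per hour = 30 * 60 = 1800

1800 gold/hour


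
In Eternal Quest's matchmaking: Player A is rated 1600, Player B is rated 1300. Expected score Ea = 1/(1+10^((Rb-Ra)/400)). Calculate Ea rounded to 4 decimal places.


Elo expected score: Ea = 1/(1 + 10^((Rb-Ra)/400))
Rb - Ra = 1300 - 1600 = -300
(Rb-Ra)/400 = -300/400 = -0.75
10^-0.75 = 0.177828
Ea = 1/(1 + 0.177828) = 1/1.177828 = 0.8490

0.8490


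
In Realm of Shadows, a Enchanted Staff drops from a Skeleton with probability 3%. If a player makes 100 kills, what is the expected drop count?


Expected drops = kills * (drop_rate / 100)
= 100 * (3 / 100)
= 100 * 0.03
= 3.0

3.0 drops


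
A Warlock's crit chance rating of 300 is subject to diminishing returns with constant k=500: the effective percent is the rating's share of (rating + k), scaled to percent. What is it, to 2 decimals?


effective% = rating / (rating + k) * 100
= 300 / (300 + 500) * 100
= 300 / 800 * 100
= 0.375 * 100
= 37.50%

37.50%


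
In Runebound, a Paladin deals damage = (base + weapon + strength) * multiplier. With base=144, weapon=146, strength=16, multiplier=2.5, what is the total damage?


Sum base + weapon + str = 144 + 146 + 16 = 306
Multiply by 2.5:
306 * 2.5 = 765.0

765.0 damage


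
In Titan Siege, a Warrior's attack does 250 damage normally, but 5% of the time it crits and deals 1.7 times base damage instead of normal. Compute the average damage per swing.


E[dmg] = base * (1 + crit_chance * (crit_mult - 1))
cc as decimal = 5/100 = 0.05
cm - 1 = 1.7 - 1 = 0.7
Bonus factor = 0.05 * 0.7 = 0.035
Total multiplier = 1 + 0.035 = 1.035
Expected damage = 250 * 1.035 = 258.75

258.75 damage


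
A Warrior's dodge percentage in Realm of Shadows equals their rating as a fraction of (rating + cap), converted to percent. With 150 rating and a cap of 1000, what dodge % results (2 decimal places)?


dodge% = 150 / (150 + 1000) * 100
= 150 / 1150 * 100
= 0.130435 * 100
= 13.04%

13.04%


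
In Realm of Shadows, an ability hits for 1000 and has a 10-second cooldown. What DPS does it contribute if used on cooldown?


DPS = damage / cooldown
= 1000 / 10
= 100.00

100.00 DPS


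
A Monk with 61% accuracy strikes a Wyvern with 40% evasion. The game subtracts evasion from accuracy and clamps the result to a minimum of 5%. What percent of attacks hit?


accuracy - evasion = 61 - 40 = 21
Apply floor: max(21, 5) = 21
Hit chance = 21%

21%


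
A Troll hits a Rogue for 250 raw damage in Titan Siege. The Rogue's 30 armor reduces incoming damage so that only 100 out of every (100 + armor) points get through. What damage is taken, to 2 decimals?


actual = 250 * 100 / (100 + 30)
= 250 * 100 / 130
= 25000 / 130
= 192.31

192.31 damage


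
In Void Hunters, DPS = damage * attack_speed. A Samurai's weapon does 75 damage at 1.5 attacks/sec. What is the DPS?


DPS = damage * attack_speed
= 75 * 1.5
= 112.5

112.5 DPS


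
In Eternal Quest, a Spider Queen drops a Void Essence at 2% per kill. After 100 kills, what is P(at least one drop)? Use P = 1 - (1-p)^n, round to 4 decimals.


P(at least one) = 1 - P(none) = 1 - (1-p)^n
p = 2/100 = 0.02
1 - p = 0.98
(1 - p)^100 = 0.98^100 = 0.132620
P(at least one) = 1 - 0.132620 = 0.8674

0.8674


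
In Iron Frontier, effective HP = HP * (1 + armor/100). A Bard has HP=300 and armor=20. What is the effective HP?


EHP = 300 * (1 + 20/100)
= 300 * (1 + 0.2)
= 300 * 1.2
= 360.0

360.0 EHP


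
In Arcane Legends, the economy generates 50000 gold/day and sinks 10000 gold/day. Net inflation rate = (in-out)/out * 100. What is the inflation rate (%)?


Net gold = 50000 - 10000 = 40000
Inflation rate = net / sunk * 100 = 40000 / 10000 * 100
= 4.0 * 100
= 400.00%

400.00%


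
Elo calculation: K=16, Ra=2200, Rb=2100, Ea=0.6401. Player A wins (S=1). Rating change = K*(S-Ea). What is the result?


Elo update: delta = K * (S - Ea), where S = 1 (wins)
S - Ea = 1 - 0.6401 = 0.3599
Rating change = 16 * 0.3599
= 5.76

5.76 rating points


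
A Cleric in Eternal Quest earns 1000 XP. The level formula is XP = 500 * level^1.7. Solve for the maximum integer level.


XP = 500 * level^1.7, so level = (XP / 500)^(1/1.7)
= (1000 / 500)^(1/1.7)
= 2.0^0.5882
= 1.5034
Floor: level = 1

level 1


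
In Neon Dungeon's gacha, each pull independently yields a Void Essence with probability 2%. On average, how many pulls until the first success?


Expected pulls for a geometric distribution = 1/p = 100 / rate%
= 100 / 2
= 50.0

50.0 pulls


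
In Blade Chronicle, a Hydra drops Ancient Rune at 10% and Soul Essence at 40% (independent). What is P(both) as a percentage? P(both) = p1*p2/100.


For independent events, P(both) = P(A) * P(B)
= 10% * 40%
= 400 / 100 %
= 4.0%

4.0%


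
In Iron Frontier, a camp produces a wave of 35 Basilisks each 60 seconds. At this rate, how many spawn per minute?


Spawns per minute = count * (60 / interval)
= 35 * (60 / 60)
= 35 * 1.0
= 35.0

35.0 per minute


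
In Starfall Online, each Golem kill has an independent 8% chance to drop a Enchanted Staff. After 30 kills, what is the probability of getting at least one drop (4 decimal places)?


P(at least one) = 1 - P(none) = 1 - (1-p)^n
p = 8/100 = 0.08
1 - p = 0.92
(1 - p)^30 = 0.92^30 = 0.081966
P(at least one) = 1 - 0.081966 = 0.9180

0.9180


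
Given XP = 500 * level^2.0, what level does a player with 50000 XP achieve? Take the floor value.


XP = 500 * level^2.0, so level = (XP / 500)^(1/2.0)
= (50000 / 500)^(1/2.0)
= 100.0^0.5
= 10.0
Floor: level = 10

level 10


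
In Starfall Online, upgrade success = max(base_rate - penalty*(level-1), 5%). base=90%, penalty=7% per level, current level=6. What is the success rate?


raw_rate = 90 - 7 * (6 - 1)
= 90 - 7 * 5
= 90 - 35
= 55
Apply floor: max(55, 5) = 55%

55%


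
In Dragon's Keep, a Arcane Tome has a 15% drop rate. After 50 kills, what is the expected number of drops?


Expected drops = kills * (drop_rate / 100)
= 50 * (15 / 100)
= 50 * 0.15
= 7.5

7.5 drops


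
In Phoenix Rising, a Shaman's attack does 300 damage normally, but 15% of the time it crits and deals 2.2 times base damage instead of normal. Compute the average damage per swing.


E[dmg] = base * (1 + crit_chance * (crit_mult - 1))
cc as decimal = 15/100 = 0.15
cm - 1 = 2.2 - 1 = 1.2
Bonus factor = 0.15 * 1.2 = 0.18
Total multiplier = 1 + 0.18 = 1.18
Expected damage = 300 * 1.18 = 354.00

354.00 damage


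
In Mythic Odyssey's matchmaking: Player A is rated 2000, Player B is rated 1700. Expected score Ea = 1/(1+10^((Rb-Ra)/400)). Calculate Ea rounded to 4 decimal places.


Elo expected score: Ea = 1/(1 + 10^((Rb-Ra)/400))
Rb - Ra = 1700 - 2000 = -300
(Rb-Ra)/400 = -300/400 = -0.75
10^-0.75 = 0.177828
Ea = 1/(1 + 0.177828) = 1/1.177828 = 0.8490

0.8490


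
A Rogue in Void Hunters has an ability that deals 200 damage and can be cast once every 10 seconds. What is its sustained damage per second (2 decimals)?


DPS = damage / cooldown
= 200 / 10
= 20.00

20.00 DPS


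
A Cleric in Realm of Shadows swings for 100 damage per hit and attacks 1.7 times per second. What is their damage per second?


DPS = damage * attack_speed
= 100 * 1.7
= 170.0

170.0 DPS


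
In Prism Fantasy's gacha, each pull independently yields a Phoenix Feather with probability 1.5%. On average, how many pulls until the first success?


Expected pulls for a geometric distribution = 1/p = 100 / rate%
= 100 / 1.5
= 66.67

66.67 pulls


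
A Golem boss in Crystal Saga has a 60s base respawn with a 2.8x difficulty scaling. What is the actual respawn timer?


Respawn time = base * multiplier
= 60 * 2.8
= 168.0 seconds

168.0 seconds
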